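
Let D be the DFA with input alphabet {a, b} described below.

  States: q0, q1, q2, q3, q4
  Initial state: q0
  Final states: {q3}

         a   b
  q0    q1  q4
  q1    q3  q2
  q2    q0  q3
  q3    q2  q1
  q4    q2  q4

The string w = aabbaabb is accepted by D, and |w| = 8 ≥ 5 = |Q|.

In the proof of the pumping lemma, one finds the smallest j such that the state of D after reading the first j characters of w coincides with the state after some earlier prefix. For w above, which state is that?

q1

State sequence: q0 -a-> q1 -a-> q3 -b-> q1 -b-> q2 -a-> q0 -a-> q1 -b-> q2 -b-> q3
First repeat at step 3: q1 was already visited.

The earliest repeat is at step j = 3: D is in q1, which it already visited at step i = 1.
Pumping length from the standard proof: p = 5 (the number of states). The repeated state found above gives |xy| = j ≤ 5 and |y| = j − i ≥ 1.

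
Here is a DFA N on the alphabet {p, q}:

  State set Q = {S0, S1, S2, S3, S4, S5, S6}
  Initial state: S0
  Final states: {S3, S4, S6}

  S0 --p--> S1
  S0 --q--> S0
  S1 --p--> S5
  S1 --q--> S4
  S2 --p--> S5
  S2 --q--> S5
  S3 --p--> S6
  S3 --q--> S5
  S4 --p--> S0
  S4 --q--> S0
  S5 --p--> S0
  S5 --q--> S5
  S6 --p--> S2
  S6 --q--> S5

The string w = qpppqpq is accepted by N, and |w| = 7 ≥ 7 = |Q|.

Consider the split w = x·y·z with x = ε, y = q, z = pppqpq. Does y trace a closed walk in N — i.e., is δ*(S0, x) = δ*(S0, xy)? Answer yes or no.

Run of N on the first 1 characters of w = q:
  step 0: S0  (start)
  step 1: S0  (read q: S0→S0)

After x (step 0): S0. After xy (step 1): S0.
They match, so y = q drives N around a cycle from S0 back to itself; pumping y any number of times keeps N in S0 before reading z, and xyⁱz ∈ L(N) for every i ≥ 0.

yes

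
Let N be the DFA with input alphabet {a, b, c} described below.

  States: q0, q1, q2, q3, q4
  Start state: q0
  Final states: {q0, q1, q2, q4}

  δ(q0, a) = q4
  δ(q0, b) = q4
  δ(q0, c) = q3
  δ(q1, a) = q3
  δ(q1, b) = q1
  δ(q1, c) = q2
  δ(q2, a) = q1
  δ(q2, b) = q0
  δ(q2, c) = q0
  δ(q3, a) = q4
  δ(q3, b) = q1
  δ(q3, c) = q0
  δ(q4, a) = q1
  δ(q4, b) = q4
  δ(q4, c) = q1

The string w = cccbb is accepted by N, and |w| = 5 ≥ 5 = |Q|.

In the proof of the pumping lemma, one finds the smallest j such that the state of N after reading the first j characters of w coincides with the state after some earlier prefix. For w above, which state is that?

Run of N on w = c c c b b:
  step 0: q0  (start)
  step 1: q3  (read c: q0→q3)
  step 2: q0  (read c: q3→q0)   ← first repeat (q0 seen earlier)
  step 3: q3  (read c: q0→q3)
  step 4: q1  (read b: q3→q1)
  step 5: q1  (read b: q1→q1)

The earliest repeat is at step j = 2: N is in q0, which it already visited at step i = 0.

q0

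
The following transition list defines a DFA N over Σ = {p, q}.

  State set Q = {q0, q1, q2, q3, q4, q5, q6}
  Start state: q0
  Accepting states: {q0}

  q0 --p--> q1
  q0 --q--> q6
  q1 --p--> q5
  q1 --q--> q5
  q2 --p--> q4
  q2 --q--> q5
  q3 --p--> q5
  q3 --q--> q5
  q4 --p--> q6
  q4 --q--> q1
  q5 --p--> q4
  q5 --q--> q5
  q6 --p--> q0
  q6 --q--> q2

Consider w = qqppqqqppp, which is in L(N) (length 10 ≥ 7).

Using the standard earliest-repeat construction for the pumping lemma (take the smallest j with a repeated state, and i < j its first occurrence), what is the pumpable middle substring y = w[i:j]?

Run of N on w = q q p p q q q p p p:
  step 0: q0  (start)
  step 1: q6  (read q: q0→q6)
  step 2: q2  (read q: q6→q2)
  step 3: q4  (read p: q2→q4)
  step 4: q6  (read p: q4→q6)   ← first repeat (q6 seen earlier)
  step 5: q2  (read q: q6→q2)
  step 6: q5  (read q: q2→q5)
  step 7: q5  (read q: q5→q5)
  step 8: q4  (read p: q5→q4)
  step 9: q6  (read p: q4→q6)
  step 10: q0  (read p: q6→q0)

So i = 1, j = 4, giving x = w[0:1] = q, y = w[1:4] = qpp, z = w[4:10] = qqqppp.
Check: |xy| = 4 ≤ 7 and |y| = 3 ≥ 1. Reading y takes N from q6 back to q6, so every xyⁱz is accepted.

qpp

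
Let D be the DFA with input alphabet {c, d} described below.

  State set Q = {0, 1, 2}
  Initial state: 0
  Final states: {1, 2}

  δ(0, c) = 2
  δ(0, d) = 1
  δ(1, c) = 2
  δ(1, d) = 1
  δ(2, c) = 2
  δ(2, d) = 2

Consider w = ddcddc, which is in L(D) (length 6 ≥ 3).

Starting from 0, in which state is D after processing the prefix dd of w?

1

State sequence: 0 -d-> 1 -d-> 1

After reading 2 characters, D is in state 1.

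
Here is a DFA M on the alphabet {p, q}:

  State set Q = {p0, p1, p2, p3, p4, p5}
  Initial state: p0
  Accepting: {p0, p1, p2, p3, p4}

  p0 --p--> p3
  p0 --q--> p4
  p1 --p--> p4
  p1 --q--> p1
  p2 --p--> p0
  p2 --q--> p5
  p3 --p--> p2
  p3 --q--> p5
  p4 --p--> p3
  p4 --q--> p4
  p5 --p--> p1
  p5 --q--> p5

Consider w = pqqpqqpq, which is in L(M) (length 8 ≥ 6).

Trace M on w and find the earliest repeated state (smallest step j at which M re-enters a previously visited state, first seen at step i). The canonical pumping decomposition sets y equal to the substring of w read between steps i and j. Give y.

q

State sequence: p0 -p-> p3 -q-> p5 -q-> p5 -p-> p1 -q-> p1 -q-> p1 -p-> p4 -q-> p4
First repeat at step 3: p5 was already visited.

So i = 2, j = 3, giving x = w[0:2] = pq, y = w[2:3] = q, z = w[3:8] = pqqpq.
Check: |xy| = 3 ≤ 6 and |y| = 1 ≥ 1. Reading y takes M from p5 back to p5, so every xyⁱz is accepted.
The DFA has 6 states, so the proof of the pumping lemma guarantees a repeated state among the first 6+1 visited; the segment between the two visits is the pumpable y.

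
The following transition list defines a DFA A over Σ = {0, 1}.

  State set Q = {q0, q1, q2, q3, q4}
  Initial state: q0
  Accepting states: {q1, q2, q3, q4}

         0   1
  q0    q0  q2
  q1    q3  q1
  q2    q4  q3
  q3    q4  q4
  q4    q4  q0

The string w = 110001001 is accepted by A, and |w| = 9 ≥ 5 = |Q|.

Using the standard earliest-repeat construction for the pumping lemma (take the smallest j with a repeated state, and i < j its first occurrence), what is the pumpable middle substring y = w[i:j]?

Run of A on w = 1 1 0 0 0 1 0 0 1:
  step 0: q0  (start)
  step 1: q2  (read 1: q0→q2)
  step 2: q3  (read 1: q2→q3)
  step 3: q4  (read 0: q3→q4)
  step 4: q4  (read 0: q4→q4)   ← first repeat (q4 seen earlier)
  step 5: q4  (read 0: q4→q4)
  step 6: q0  (read 1: q4→q0)
  step 7: q0  (read 0: q0→q0)
  step 8: q0  (read 0: q0→q0)
  step 9: q2  (read 1: q0→q2)

So i = 3, j = 4, giving x = w[0:3] = 110, y = w[3:4] = 0, z = w[4:9] = 01001.
Check: |xy| = 4 ≤ 5 and |y| = 1 ≥ 1. Reading y takes A from q4 back to q4, so every xyⁱz is accepted.
Pumping length from the standard proof: p = 5 (the number of states). The repeated state found above gives |xy| = j ≤ 5 and |y| = j − i ≥ 1.

0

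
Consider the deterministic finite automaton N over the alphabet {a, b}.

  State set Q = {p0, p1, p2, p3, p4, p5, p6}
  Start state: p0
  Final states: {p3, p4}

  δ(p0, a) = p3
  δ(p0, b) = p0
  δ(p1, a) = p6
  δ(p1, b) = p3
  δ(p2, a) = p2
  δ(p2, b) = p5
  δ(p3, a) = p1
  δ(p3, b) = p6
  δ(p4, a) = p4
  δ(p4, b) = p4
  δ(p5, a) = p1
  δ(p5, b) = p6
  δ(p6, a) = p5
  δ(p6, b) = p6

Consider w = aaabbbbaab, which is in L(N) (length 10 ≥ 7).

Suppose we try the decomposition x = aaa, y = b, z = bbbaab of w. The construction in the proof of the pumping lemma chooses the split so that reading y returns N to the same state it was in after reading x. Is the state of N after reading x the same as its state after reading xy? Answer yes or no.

yes

State sequence: p0 -a-> p3 -a-> p1 -a-> p6 -b-> p6

After x (step 3): p6. After xy (step 4): p6.
They match, so y = b drives N around a cycle from p6 back to itself; pumping y any number of times keeps N in p6 before reading z, and xyⁱz ∈ L(N) for every i ≥ 0.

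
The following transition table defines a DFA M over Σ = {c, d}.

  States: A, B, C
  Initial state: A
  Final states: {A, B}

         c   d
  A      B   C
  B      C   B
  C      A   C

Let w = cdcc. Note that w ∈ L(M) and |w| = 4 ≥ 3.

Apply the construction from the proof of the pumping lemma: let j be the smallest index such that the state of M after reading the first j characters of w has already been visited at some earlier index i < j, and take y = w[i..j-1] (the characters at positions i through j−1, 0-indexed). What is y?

State sequence: A -c-> B -d-> B -c-> C -c-> A
First repeat at step 2: B was already visited.

So i = 1, j = 2, giving x = w[0:1] = c, y = w[1:2] = d, z = w[2:4] = cc.
Check: |xy| = 2 ≤ 3 and |y| = 1 ≥ 1. Reading y takes M from B back to B, so every xyⁱz is accepted.
Pumping length from the standard proof: p = 3 (the number of states). The repeated state found above gives |xy| = j ≤ 3 and |y| = j − i ≥ 1.

d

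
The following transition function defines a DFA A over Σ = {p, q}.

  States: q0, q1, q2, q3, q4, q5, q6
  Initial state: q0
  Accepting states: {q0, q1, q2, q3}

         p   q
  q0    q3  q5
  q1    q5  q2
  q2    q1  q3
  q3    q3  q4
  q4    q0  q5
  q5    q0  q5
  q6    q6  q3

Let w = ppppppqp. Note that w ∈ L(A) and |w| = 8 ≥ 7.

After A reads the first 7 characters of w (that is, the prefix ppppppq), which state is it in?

q4

State sequence: q0 -p-> q3 -p-> q3 -p-> q3 -p-> q3 -p-> q3 -p-> q3 -q-> q4

After reading 7 characters, A is in state q4.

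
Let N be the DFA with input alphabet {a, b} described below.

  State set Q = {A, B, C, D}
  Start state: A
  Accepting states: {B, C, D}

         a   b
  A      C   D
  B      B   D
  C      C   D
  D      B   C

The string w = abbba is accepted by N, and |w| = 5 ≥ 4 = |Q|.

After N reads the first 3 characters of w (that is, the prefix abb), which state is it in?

C

Run of N on the first 3 characters of w = a b b:
  step 0: A  (start)
  step 1: C  (read a: A→C)
  step 2: D  (read b: C→D)
  step 3: C  (read b: D→C)

After reading 3 characters, N is in state C.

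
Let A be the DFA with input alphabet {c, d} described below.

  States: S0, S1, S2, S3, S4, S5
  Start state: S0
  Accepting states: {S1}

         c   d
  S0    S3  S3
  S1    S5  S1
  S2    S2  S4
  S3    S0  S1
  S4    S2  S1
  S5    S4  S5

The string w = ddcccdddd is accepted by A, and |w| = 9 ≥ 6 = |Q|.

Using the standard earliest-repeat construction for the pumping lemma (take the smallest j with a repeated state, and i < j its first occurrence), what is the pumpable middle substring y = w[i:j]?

cd

Run of A on w = d d c c c d d d d:
  step 0: S0  (start)
  step 1: S3  (read d: S0→S3)
  step 2: S1  (read d: S3→S1)
  step 3: S5  (read c: S1→S5)
  step 4: S4  (read c: S5→S4)
  step 5: S2  (read c: S4→S2)
  step 6: S4  (read d: S2→S4)   ← first repeat (S4 seen earlier)
  step 7: S1  (read d: S4→S1)
  step 8: S1  (read d: S1→S1)
  step 9: S1  (read d: S1→S1)

So i = 4, j = 6, giving x = w[0:4] = ddcc, y = w[4:6] = cd, z = w[6:9] = ddd.
Check: |xy| = 6 ≤ 6 and |y| = 2 ≥ 1. Reading y takes A from S4 back to S4, so every xyⁱz is accepted.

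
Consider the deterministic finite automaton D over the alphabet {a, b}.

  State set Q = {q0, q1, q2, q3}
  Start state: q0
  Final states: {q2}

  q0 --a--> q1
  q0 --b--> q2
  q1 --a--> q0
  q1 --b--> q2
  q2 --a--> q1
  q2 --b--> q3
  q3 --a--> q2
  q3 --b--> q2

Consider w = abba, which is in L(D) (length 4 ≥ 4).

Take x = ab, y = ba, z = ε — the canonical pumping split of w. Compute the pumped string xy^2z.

abbaba

xy^2z = ab·ba·ba·ε = abbaba.
Reading y = ba takes D from q2 back to q2, so after x·y·y the machine is still in q2, and z then leads to the accepting state q2. Hence abbaba ∈ L(D).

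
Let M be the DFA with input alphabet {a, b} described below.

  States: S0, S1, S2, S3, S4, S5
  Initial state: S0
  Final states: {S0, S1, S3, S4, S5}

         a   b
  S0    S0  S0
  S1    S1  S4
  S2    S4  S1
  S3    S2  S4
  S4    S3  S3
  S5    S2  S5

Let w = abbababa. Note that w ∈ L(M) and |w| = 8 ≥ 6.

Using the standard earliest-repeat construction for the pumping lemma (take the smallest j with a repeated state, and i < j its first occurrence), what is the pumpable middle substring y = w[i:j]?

a

State sequence: S0 -a-> S0 -b-> S0 -b-> S0 -a-> S0 -b-> S0 -a-> S0 -b-> S0 -a-> S0
First repeat at step 1: S0 was already visited.

So i = 0, j = 1, giving x = w[0:0] = ε, y = w[0:1] = a, z = w[1:8] = bbababa.
Check: |xy| = 1 ≤ 6 and |y| = 1 ≥ 1. Reading y takes M from S0 back to S0, so every xyⁱz is accepted.
The DFA has 6 states, so the proof of the pumping lemma guarantees a repeated state among the first 6+1 visited; the segment between the two visits is the pumpable y.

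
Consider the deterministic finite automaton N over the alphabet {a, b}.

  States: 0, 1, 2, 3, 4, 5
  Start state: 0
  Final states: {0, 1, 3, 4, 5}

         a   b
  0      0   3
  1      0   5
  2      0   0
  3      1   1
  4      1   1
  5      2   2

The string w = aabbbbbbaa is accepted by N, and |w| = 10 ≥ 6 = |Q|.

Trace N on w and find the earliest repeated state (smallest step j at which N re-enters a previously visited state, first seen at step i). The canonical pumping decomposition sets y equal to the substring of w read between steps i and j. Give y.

State sequence: 0 -a-> 0 -a-> 0 -b-> 3 -b-> 1 -b-> 5 -b-> 2 -b-> 0 -b-> 3 -a-> 1 -a-> 0
First repeat at step 1: 0 was already visited.

So i = 0, j = 1, giving x = w[0:0] = ε, y = w[0:1] = a, z = w[1:10] = abbbbbbaa.
Check: |xy| = 1 ≤ 6 and |y| = 1 ≥ 1. Reading y takes N from 0 back to 0, so every xyⁱz is accepted.

a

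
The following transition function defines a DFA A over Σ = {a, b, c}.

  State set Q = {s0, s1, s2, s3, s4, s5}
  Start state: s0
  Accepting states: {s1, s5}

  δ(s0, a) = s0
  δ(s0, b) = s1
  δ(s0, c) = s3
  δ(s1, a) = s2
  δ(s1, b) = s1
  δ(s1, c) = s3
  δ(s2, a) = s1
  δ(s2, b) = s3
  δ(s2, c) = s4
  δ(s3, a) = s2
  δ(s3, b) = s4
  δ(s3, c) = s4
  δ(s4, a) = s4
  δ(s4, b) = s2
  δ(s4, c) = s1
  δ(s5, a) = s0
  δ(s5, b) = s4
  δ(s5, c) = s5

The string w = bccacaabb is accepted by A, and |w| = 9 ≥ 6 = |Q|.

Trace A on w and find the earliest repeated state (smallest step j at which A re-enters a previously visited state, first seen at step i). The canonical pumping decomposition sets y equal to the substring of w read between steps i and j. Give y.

State sequence: s0 -b-> s1 -c-> s3 -c-> s4 -a-> s4 -c-> s1 -a-> s2 -a-> s1 -b-> s1 -b-> s1
First repeat at step 4: s4 was already visited.

So i = 3, j = 4, giving x = w[0:3] = bcc, y = w[3:4] = a, z = w[4:9] = caabb.
Check: |xy| = 4 ≤ 6 and |y| = 1 ≥ 1. Reading y takes A from s4 back to s4, so every xyⁱz is accepted.
With |Q| = 6, pigeonhole forces a state repeat no later than step 6; the substring read between the first and second visits to that state can be pumped.

a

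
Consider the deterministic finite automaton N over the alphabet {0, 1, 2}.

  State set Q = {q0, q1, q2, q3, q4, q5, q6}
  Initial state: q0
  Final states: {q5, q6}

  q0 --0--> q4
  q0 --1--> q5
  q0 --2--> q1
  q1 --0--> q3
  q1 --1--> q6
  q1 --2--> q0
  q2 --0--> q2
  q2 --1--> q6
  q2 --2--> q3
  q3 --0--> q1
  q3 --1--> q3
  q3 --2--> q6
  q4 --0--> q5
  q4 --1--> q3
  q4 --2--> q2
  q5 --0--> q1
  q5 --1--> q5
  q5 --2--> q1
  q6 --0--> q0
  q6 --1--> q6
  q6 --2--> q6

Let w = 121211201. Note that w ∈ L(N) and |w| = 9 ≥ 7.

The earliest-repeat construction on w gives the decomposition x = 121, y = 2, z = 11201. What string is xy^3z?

xy^3z = 121·2·2·2·11201 = 12122211201.
Reading y = 2 takes N from q6 back to q6, so after x·y·y·y the machine is still in q6, and z then leads to the accepting state q5. Hence 12122211201 ∈ L(N).

12122211201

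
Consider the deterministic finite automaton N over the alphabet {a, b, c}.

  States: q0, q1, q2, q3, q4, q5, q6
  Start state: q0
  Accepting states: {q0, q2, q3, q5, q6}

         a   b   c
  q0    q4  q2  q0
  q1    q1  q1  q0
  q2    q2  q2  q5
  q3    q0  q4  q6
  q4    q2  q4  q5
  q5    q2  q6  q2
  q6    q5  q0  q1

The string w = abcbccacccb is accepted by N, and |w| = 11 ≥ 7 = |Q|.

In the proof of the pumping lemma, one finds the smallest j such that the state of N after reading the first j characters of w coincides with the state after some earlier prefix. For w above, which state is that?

Run of N on w = a b c b c c a c c c b:
  step 0: q0  (start)
  step 1: q4  (read a: q0→q4)
  step 2: q4  (read b: q4→q4)   ← first repeat (q4 seen earlier)
  step 3: q5  (read c: q4→q5)
  step 4: q6  (read b: q5→q6)
  step 5: q1  (read c: q6→q1)
  step 6: q0  (read c: q1→q0)
  step 7: q4  (read a: q0→q4)
  step 8: q5  (read c: q4→q5)
  step 9: q2  (read c: q5→q2)
  step 10: q5  (read c: q2→q5)
  step 11: q6  (read b: q5→q6)

The earliest repeat is at step j = 2: N is in q4, which it already visited at step i = 1.
Since N has 7 states, any run of length ≥ 7 visits 7+1 states, so by pigeonhole some state repeats within the first 7 steps — that repeat gives the pumpable loop.

q4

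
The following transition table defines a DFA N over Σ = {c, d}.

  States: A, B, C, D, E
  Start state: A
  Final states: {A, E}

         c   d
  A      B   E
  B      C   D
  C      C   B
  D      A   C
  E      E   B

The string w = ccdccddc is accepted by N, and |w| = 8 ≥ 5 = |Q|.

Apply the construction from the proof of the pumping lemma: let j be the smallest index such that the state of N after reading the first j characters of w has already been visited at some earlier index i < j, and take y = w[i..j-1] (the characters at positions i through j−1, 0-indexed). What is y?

State sequence: A -c-> B -c-> C -d-> B -c-> C -c-> C -d-> B -d-> D -c-> A
First repeat at step 3: B was already visited.

So i = 1, j = 3, giving x = w[0:1] = c, y = w[1:3] = cd, z = w[3:8] = ccddc.
Check: |xy| = 3 ≤ 5 and |y| = 2 ≥ 1. Reading y takes N from B back to B, so every xyⁱz is accepted.
With |Q| = 5, pigeonhole forces a state repeat no later than step 5; the substring read between the first and second visits to that state can be pumped.

cd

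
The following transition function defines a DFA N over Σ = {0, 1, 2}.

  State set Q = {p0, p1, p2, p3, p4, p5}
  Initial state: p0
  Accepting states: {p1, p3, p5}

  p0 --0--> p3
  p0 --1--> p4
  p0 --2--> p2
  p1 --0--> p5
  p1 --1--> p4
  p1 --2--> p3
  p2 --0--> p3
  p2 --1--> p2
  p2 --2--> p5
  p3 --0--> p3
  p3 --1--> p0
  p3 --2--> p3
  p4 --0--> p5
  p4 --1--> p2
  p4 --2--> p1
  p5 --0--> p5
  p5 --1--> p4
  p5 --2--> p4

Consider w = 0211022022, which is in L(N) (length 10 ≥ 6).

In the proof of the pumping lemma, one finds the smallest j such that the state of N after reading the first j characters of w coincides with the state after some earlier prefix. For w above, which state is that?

Run of N on w = 0 2 1 1 0 2 2 0 2 2:
  step 0: p0  (start)
  step 1: p3  (read 0: p0→p3)
  step 2: p3  (read 2: p3→p3)   ← first repeat (p3 seen earlier)
  step 3: p0  (read 1: p3→p0)
  step 4: p4  (read 1: p0→p4)
  step 5: p5  (read 0: p4→p5)
  step 6: p4  (read 2: p5→p4)
  step 7: p1  (read 2: p4→p1)
  step 8: p5  (read 0: p1→p5)
  step 9: p4  (read 2: p5→p4)
  step 10: p1  (read 2: p4→p1)

The earliest repeat is at step j = 2: N is in p3, which it already visited at step i = 1.
With |Q| = 6, pigeonhole forces a state repeat no later than step 6; the substring read between the first and second visits to that state can be pumped.

p3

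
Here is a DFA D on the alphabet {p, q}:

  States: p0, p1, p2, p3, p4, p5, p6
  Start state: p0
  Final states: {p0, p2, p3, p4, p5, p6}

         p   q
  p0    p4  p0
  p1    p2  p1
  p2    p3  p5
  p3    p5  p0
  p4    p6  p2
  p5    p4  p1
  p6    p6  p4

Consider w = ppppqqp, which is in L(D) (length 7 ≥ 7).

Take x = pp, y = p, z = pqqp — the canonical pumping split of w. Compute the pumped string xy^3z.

xy^3z = pp·p·p·p·pqqp = ppppppqqp.
Reading y = p takes D from p6 back to p6, so after x·y·y·y the machine is still in p6, and z then leads to the accepting state p3. Hence ppppppqqp ∈ L(D).

ppppppqqp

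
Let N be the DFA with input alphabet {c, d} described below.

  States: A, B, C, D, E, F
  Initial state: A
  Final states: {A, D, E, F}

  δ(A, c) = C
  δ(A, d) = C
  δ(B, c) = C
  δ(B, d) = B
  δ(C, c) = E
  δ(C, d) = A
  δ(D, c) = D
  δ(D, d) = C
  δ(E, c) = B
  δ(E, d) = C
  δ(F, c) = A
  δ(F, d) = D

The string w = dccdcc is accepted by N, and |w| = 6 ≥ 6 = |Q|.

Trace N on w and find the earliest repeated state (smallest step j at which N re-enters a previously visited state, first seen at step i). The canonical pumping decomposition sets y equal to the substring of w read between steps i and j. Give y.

State sequence: A -d-> C -c-> E -c-> B -d-> B -c-> C -c-> E
First repeat at step 4: B was already visited.

So i = 3, j = 4, giving x = w[0:3] = dcc, y = w[3:4] = d, z = w[4:6] = cc.
Check: |xy| = 4 ≤ 6 and |y| = 1 ≥ 1. Reading y takes N from B back to B, so every xyⁱz is accepted.
With |Q| = 6, pigeonhole forces a state repeat no later than step 6; the substring read between the first and second visits to that state can be pumped.

d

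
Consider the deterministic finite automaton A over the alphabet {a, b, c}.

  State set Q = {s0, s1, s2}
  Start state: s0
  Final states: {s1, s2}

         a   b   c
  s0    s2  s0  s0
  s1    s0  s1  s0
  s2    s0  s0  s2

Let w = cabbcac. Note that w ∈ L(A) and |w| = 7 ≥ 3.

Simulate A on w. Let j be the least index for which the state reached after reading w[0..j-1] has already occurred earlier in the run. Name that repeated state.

s0

State sequence: s0 -c-> s0 -a-> s2 -b-> s0 -b-> s0 -c-> s0 -a-> s2 -c-> s2
First repeat at step 1: s0 was already visited.

The earliest repeat is at step j = 1: A is in s0, which it already visited at step i = 0.
Since A has 3 states, any run of length ≥ 3 visits 3+1 states, so by pigeonhole some state repeats within the first 3 steps — that repeat gives the pumpable loop.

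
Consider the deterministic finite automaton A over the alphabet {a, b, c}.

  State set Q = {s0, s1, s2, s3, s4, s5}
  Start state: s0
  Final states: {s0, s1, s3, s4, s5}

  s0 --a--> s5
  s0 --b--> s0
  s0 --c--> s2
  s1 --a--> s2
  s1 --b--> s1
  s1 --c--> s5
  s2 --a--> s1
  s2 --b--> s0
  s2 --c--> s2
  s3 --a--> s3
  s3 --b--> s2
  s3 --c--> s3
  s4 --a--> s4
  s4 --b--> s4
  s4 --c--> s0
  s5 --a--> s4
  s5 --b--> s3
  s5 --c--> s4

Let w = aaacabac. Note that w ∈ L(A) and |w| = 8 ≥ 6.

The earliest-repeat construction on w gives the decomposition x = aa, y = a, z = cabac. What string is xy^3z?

xy^3z = aa·a·a·a·cabac = aaaaacabac.
Reading y = a takes A from s4 back to s4, so after x·y·y·y the machine is still in s4, and z then leads to the accepting state s3. Hence aaaaacabac ∈ L(A).

aaaaacabac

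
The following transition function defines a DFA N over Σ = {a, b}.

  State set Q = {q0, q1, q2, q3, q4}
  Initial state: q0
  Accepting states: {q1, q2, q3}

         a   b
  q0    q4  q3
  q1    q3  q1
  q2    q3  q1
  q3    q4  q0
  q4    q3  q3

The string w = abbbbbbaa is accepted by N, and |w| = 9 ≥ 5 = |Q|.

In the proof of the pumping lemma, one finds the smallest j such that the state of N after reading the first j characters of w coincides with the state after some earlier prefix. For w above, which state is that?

State sequence: q0 -a-> q4 -b-> q3 -b-> q0 -b-> q3 -b-> q0 -b-> q3 -b-> q0 -a-> q4 -a-> q3
First repeat at step 3: q0 was already visited.

The earliest repeat is at step j = 3: N is in q0, which it already visited at step i = 0.
With |Q| = 5, pigeonhole forces a state repeat no later than step 5; the substring read between the first and second visits to that state can be pumped.

q0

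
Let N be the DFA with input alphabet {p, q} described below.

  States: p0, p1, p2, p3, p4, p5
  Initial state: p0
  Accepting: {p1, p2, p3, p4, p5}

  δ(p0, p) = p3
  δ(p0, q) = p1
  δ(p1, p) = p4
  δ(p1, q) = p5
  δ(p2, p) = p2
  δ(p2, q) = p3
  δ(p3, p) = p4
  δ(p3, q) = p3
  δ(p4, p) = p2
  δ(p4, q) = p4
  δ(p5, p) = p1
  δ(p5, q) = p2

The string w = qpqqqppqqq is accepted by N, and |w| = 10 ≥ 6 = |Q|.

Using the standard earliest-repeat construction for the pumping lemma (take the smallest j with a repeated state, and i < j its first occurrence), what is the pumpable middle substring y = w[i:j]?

State sequence: p0 -q-> p1 -p-> p4 -q-> p4 -q-> p4 -q-> p4 -p-> p2 -p-> p2 -q-> p3 -q-> p3 -q-> p3
First repeat at step 3: p4 was already visited.

So i = 2, j = 3, giving x = w[0:2] = qp, y = w[2:3] = q, z = w[3:10] = qqppqqq.
Check: |xy| = 3 ≤ 6 and |y| = 1 ≥ 1. Reading y takes N from p4 back to p4, so every xyⁱz is accepted.

q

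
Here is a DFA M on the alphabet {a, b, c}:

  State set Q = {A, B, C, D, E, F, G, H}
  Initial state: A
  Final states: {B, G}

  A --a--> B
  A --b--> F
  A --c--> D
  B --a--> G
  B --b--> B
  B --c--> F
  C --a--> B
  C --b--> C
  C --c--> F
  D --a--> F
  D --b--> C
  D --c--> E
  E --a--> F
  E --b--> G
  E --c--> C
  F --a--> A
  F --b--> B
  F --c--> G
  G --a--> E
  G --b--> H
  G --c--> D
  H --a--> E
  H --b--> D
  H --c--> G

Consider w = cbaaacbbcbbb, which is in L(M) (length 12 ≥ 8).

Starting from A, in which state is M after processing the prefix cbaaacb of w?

C

State sequence: A -c-> D -b-> C -a-> B -a-> G -a-> E -c-> C -b-> C

After reading 7 characters, M is in state C.
(This kind of state-tracing is the core of the pumping-lemma construction: with 8 states, pigeonhole forces a repeat within the first 8 steps.)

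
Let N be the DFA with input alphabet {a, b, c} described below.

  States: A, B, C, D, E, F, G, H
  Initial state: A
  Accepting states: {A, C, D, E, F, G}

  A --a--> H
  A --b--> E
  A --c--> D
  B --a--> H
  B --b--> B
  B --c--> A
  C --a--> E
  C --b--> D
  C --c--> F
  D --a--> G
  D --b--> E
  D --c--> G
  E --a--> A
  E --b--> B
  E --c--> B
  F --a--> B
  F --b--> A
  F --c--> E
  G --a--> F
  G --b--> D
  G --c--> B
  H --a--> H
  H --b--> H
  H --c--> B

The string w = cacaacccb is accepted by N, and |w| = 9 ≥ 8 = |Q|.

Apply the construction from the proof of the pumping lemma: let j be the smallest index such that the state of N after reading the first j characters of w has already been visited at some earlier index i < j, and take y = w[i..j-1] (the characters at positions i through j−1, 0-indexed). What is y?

Run of N on w = c a c a a c c c b:
  step 0: A  (start)
  step 1: D  (read c: A→D)
  step 2: G  (read a: D→G)
  step 3: B  (read c: G→B)
  step 4: H  (read a: B→H)
  step 5: H  (read a: H→H)   ← first repeat (H seen earlier)
  step 6: B  (read c: H→B)
  step 7: A  (read c: B→A)
  step 8: D  (read c: A→D)
  step 9: E  (read b: D→E)

So i = 4, j = 5, giving x = w[0:4] = caca, y = w[4:5] = a, z = w[5:9] = cccb.
Check: |xy| = 5 ≤ 8 and |y| = 1 ≥ 1. Reading y takes N from H back to H, so every xyⁱz is accepted.
With |Q| = 8, pigeonhole forces a state repeat no later than step 8; the substring read between the first and second visits to that state can be pumped.

a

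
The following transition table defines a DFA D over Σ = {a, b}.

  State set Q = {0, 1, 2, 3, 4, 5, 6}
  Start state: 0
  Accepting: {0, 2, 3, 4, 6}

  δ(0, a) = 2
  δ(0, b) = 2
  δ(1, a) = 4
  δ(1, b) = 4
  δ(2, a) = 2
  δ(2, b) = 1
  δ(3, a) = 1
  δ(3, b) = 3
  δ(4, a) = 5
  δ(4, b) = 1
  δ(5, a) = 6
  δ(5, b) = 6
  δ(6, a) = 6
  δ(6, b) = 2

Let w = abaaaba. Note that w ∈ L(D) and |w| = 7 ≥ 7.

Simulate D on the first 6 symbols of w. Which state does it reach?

Run of D on the first 6 characters of w = a b a a a b:
  step 0: 0  (start)
  step 1: 2  (read a: 0→2)
  step 2: 1  (read b: 2→1)
  step 3: 4  (read a: 1→4)
  step 4: 5  (read a: 4→5)
  step 5: 6  (read a: 5→6)
  step 6: 2  (read b: 6→2)

After reading 6 characters, D is in state 2.

2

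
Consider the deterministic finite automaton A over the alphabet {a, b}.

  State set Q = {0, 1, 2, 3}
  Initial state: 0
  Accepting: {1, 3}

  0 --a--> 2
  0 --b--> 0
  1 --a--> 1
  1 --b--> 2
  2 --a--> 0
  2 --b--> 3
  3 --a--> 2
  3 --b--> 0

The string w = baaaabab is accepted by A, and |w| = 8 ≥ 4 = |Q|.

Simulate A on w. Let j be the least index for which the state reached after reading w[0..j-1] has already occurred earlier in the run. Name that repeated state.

0

Run of A on w = b a a a a b a b:
  step 0: 0  (start)
  step 1: 0  (read b: 0→0)   ← first repeat (0 seen earlier)
  step 2: 2  (read a: 0→2)
  step 3: 0  (read a: 2→0)
  step 4: 2  (read a: 0→2)
  step 5: 0  (read a: 2→0)
  step 6: 0  (read b: 0→0)
  step 7: 2  (read a: 0→2)
  step 8: 3  (read b: 2→3)

The earliest repeat is at step j = 1: A is in 0, which it already visited at step i = 0.
Pumping length from the standard proof: p = 4 (the number of states). The repeated state found above gives |xy| = j ≤ 4 and |y| = j − i ≥ 1.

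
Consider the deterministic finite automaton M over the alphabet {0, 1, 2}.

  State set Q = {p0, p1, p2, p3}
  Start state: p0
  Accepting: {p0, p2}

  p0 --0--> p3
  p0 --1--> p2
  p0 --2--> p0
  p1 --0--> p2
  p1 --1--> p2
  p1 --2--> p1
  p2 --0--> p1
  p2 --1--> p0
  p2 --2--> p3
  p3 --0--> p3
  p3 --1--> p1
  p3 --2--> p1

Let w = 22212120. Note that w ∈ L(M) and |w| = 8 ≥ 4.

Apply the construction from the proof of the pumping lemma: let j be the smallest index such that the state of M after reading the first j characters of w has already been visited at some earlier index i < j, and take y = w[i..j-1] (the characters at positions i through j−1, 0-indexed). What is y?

2

Run of M on w = 2 2 2 1 2 1 2 0:
  step 0: p0  (start)
  step 1: p0  (read 2: p0→p0)   ← first repeat (p0 seen earlier)
  step 2: p0  (read 2: p0→p0)
  step 3: p0  (read 2: p0→p0)
  step 4: p2  (read 1: p0→p2)
  step 5: p3  (read 2: p2→p3)
  step 6: p1  (read 1: p3→p1)
  step 7: p1  (read 2: p1→p1)
  step 8: p2  (read 0: p1→p2)

So i = 0, j = 1, giving x = w[0:0] = ε, y = w[0:1] = 2, z = w[1:8] = 2212120.
Check: |xy| = 1 ≤ 4 and |y| = 1 ≥ 1. Reading y takes M from p0 back to p0, so every xyⁱz is accepted.
Since M has 4 states, any run of length ≥ 4 visits 4+1 states, so by pigeonhole some state repeats within the first 4 steps — that repeat gives the pumpable loop.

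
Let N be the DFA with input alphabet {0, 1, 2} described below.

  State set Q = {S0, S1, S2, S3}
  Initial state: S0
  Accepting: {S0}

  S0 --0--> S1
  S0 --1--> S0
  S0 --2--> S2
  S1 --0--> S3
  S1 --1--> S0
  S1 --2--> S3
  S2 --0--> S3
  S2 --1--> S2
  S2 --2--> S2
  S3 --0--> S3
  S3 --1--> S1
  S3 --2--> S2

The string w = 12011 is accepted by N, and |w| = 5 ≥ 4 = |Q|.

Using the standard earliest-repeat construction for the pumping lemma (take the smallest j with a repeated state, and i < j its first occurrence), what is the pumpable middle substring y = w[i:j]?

State sequence: S0 -1-> S0 -2-> S2 -0-> S3 -1-> S1 -1-> S0
First repeat at step 1: S0 was already visited.

So i = 0, j = 1, giving x = w[0:0] = ε, y = w[0:1] = 1, z = w[1:5] = 2011.
Check: |xy| = 1 ≤ 4 and |y| = 1 ≥ 1. Reading y takes N from S0 back to S0, so every xyⁱz is accepted.
Since N has 4 states, any run of length ≥ 4 visits 4+1 states, so by pigeonhole some state repeats within the first 4 steps — that repeat gives the pumpable loop.

1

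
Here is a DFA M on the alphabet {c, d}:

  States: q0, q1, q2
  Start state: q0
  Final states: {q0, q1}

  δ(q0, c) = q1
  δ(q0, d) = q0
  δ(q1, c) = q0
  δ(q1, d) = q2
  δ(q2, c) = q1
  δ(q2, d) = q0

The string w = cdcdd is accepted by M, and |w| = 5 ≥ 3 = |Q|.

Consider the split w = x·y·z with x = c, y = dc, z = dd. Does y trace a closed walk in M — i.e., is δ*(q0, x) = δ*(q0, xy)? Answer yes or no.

yes

State sequence: q0 -c-> q1 -d-> q2 -c-> q1

After x (step 1): q1. After xy (step 3): q1.
They match, so y = dc drives M around a cycle from q1 back to itself; pumping y any number of times keeps M in q1 before reading z, and xyⁱz ∈ L(M) for every i ≥ 0.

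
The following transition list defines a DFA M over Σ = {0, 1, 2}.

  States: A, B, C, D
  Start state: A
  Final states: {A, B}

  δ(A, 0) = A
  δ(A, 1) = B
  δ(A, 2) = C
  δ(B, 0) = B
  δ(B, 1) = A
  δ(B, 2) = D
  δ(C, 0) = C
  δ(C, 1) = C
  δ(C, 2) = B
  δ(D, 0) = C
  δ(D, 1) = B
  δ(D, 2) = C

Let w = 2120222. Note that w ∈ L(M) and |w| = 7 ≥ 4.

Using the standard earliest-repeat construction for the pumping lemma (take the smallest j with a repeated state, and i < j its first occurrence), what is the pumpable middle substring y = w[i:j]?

Run of M on w = 2 1 2 0 2 2 2:
  step 0: A  (start)
  step 1: C  (read 2: A→C)
  step 2: C  (read 1: C→C)   ← first repeat (C seen earlier)
  step 3: B  (read 2: C→B)
  step 4: B  (read 0: B→B)
  step 5: D  (read 2: B→D)
  step 6: C  (read 2: D→C)
  step 7: B  (read 2: C→B)

So i = 1, j = 2, giving x = w[0:1] = 2, y = w[1:2] = 1, z = w[2:7] = 20222.
Check: |xy| = 2 ≤ 4 and |y| = 1 ≥ 1. Reading y takes M from C back to C, so every xyⁱz is accepted.

1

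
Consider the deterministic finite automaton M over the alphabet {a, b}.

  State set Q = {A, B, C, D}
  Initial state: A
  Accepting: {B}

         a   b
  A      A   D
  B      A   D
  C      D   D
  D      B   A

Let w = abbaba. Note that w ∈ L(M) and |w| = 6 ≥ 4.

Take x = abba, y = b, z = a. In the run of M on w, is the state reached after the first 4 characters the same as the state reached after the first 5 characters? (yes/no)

State sequence: A -a-> A -b-> D -b-> A -a-> A -b-> D

After x (step 4): A. After xy (step 5): D.
They differ (A ≠ D), so y is not a cycle from the state after x; this split is not the one the pumping-lemma construction produces, and pumping y need not keep the string in L(M).

no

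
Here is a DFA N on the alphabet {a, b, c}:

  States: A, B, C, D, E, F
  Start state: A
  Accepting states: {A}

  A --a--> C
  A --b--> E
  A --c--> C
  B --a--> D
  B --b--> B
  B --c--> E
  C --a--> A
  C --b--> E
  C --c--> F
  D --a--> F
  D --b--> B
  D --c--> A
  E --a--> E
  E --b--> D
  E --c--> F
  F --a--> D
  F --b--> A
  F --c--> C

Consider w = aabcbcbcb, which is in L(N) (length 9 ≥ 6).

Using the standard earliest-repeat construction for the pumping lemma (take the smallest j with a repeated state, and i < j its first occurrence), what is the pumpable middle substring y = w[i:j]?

Run of N on w = a a b c b c b c b:
  step 0: A  (start)
  step 1: C  (read a: A→C)
  step 2: A  (read a: C→A)   ← first repeat (A seen earlier)
  step 3: E  (read b: A→E)
  step 4: F  (read c: E→F)
  step 5: A  (read b: F→A)
  step 6: C  (read c: A→C)
  step 7: E  (read b: C→E)
  step 8: F  (read c: E→F)
  step 9: A  (read b: F→A)

So i = 0, j = 2, giving x = w[0:0] = ε, y = w[0:2] = aa, z = w[2:9] = bcbcbcb.
Check: |xy| = 2 ≤ 6 and |y| = 2 ≥ 1. Reading y takes N from A back to A, so every xyⁱz is accepted.

aa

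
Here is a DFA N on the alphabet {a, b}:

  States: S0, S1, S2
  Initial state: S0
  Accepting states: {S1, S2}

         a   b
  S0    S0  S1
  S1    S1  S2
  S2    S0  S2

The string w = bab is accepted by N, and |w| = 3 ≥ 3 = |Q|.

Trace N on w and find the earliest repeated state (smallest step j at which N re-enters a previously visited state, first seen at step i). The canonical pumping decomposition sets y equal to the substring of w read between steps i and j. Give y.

Run of N on w = b a b:
  step 0: S0  (start)
  step 1: S1  (read b: S0→S1)
  step 2: S1  (read a: S1→S1)   ← first repeat (S1 seen earlier)
  step 3: S2  (read b: S1→S2)

So i = 1, j = 2, giving x = w[0:1] = b, y = w[1:2] = a, z = w[2:3] = b.
Check: |xy| = 2 ≤ 3 and |y| = 1 ≥ 1. Reading y takes N from S1 back to S1, so every xyⁱz is accepted.

a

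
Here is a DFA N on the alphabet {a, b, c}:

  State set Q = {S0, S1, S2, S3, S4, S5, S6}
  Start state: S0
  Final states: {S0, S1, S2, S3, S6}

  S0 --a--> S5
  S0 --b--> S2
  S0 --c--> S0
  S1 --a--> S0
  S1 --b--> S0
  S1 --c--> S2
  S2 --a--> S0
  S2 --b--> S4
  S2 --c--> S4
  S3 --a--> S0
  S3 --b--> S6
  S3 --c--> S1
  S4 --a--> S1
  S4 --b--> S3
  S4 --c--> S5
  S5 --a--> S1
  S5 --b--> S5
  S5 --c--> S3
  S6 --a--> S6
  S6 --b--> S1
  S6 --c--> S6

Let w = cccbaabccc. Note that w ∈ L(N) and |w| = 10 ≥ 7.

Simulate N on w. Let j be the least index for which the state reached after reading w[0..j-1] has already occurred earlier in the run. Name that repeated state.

S0

State sequence: S0 -c-> S0 -c-> S0 -c-> S0 -b-> S2 -a-> S0 -a-> S5 -b-> S5 -c-> S3 -c-> S1 -c-> S2
First repeat at step 1: S0 was already visited.

The earliest repeat is at step j = 1: N is in S0, which it already visited at step i = 0.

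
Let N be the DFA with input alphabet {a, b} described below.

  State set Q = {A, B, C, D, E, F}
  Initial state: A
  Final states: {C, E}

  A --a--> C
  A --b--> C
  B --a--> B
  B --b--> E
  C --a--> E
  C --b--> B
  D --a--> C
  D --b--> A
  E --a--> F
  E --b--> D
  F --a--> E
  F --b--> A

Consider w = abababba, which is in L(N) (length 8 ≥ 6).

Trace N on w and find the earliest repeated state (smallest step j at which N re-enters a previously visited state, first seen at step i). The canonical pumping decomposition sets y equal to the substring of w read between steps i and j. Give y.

a

Run of N on w = a b a b a b b a:
  step 0: A  (start)
  step 1: C  (read a: A→C)
  step 2: B  (read b: C→B)
  step 3: B  (read a: B→B)   ← first repeat (B seen earlier)
  step 4: E  (read b: B→E)
  step 5: F  (read a: E→F)
  step 6: A  (read b: F→A)
  step 7: C  (read b: A→C)
  step 8: E  (read a: C→E)

So i = 2, j = 3, giving x = w[0:2] = ab, y = w[2:3] = a, z = w[3:8] = babba.
Check: |xy| = 3 ≤ 6 and |y| = 1 ≥ 1. Reading y takes N from B back to B, so every xyⁱz is accepted.
Since N has 6 states, any run of length ≥ 6 visits 6+1 states, so by pigeonhole some state repeats within the first 6 steps — that repeat gives the pumpable loop.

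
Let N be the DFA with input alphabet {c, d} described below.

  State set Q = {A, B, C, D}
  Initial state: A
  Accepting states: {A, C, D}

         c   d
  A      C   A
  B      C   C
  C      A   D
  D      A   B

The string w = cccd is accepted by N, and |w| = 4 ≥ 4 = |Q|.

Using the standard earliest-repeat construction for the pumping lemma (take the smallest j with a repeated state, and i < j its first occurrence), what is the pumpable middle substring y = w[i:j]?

cc

State sequence: A -c-> C -c-> A -c-> C -d-> D
First repeat at step 2: A was already visited.

So i = 0, j = 2, giving x = w[0:0] = ε, y = w[0:2] = cc, z = w[2:4] = cd.
Check: |xy| = 2 ≤ 4 and |y| = 2 ≥ 1. Reading y takes N from A back to A, so every xyⁱz is accepted.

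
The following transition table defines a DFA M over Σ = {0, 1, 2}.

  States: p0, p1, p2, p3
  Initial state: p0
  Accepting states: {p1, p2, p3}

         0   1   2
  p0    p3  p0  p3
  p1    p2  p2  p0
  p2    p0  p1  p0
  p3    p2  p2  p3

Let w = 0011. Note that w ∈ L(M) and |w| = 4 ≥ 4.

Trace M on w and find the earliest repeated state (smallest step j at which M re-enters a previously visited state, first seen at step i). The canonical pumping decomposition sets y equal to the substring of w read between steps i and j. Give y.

11

State sequence: p0 -0-> p3 -0-> p2 -1-> p1 -1-> p2
First repeat at step 4: p2 was already visited.

So i = 2, j = 4, giving x = w[0:2] = 00, y = w[2:4] = 11, z = w[4:4] = ε.
Check: |xy| = 4 ≤ 4 and |y| = 2 ≥ 1. Reading y takes M from p2 back to p2, so every xyⁱz is accepted.
The DFA has 4 states, so the proof of the pumping lemma guarantees a repeated state among the first 4+1 visited; the segment between the two visits is the pumpable y.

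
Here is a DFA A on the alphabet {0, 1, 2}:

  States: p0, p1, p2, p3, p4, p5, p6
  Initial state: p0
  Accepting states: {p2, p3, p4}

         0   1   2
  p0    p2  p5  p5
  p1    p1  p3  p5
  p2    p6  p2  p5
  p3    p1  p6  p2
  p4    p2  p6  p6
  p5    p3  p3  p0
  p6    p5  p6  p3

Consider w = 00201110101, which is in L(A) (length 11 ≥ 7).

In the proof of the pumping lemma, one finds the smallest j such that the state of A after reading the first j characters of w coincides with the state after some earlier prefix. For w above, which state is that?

p3

State sequence: p0 -0-> p2 -0-> p6 -2-> p3 -0-> p1 -1-> p3 -1-> p6 -1-> p6 -0-> p5 -1-> p3 -0-> p1 -1-> p3
First repeat at step 5: p3 was already visited.

The earliest repeat is at step j = 5: A is in p3, which it already visited at step i = 3.
The DFA has 7 states, so the proof of the pumping lemma guarantees a repeated state among the first 7+1 visited; the segment between the two visits is the pumpable y.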